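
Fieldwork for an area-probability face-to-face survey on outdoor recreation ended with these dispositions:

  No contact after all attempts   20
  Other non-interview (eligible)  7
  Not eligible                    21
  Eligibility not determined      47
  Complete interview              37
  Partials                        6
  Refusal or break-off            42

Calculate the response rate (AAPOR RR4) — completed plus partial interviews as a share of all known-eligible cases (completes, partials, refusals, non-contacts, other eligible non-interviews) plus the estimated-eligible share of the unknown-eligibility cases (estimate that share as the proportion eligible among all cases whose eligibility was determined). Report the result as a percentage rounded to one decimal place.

Num = 37 + 6 = 43
Determined eligible = 37 + 6 + 42 + 20 + 7 = 112
e = 112 / (112 + 21) = 112 / 133 = 0.8421
Eligible share of unknowns = 0.8421 × 47 = 39.58
Denominator = 112 + 39.58 = 151.58
RR4 = 43 / 151.58 = 0.2837

28.4%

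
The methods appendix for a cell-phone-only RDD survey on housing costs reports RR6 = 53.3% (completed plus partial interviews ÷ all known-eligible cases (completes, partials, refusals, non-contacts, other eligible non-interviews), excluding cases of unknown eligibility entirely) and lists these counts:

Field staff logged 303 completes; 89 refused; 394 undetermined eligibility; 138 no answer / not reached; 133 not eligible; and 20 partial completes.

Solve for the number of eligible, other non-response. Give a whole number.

Numerator: 303 + 20 = 323
RR6 = 323 / D = 0.533
D = 323 / 0.533 = 606.0
Rest of base = 550
eligible, other non-response = 606.0 − 550 ≈ 56

56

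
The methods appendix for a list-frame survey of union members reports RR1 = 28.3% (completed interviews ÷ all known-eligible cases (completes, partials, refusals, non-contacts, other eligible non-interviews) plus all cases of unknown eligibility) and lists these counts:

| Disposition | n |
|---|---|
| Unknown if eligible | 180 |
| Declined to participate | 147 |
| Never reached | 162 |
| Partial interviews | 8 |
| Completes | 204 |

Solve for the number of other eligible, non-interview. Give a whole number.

20

RR1 = 204 / D = 0.283
D = 204 / 0.283 = 720.8
Rest of base = 701
other eligible, non-interview = 720.8 − 701 ≈ 20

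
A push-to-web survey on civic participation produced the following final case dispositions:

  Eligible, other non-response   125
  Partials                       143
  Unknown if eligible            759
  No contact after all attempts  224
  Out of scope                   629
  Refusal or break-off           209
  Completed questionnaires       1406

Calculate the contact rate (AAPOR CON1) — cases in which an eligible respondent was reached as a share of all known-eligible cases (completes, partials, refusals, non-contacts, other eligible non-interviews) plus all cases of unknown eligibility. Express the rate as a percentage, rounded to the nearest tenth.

Numerator → 1406 + 143 + 209 + 125 = 1883
Base → 1406 + 143 + 209 + 224 + 125 + 759 = 2866
CON1 = 1883 / 2866 = 0.6570

65.7%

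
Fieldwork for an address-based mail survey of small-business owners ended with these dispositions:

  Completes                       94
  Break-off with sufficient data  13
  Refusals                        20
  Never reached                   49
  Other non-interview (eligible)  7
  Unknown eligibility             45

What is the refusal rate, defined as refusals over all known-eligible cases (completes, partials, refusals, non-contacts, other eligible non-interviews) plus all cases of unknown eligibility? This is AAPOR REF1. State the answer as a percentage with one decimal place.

8.8%

Numerator = 20
Denom = 94 + 13 + 20 + 49 + 7 + 45 = 228
REF1 = 20 / 228 = 0.0877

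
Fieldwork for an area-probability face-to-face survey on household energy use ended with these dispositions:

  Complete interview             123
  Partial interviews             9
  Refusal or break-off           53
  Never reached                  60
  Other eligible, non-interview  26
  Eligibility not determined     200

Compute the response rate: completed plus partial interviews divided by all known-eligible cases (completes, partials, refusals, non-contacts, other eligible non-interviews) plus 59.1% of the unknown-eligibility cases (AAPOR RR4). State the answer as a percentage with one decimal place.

Numerator → 123 + 9 = 132
Eligible (known) → 123 + 9 + 53 + 60 + 26 = 271
e × U → 0.5910 × 200 = 118.20
Base → 271 + 118.20 = 389.20
RR4 = 132 / 389.20 = 0.3392

33.9%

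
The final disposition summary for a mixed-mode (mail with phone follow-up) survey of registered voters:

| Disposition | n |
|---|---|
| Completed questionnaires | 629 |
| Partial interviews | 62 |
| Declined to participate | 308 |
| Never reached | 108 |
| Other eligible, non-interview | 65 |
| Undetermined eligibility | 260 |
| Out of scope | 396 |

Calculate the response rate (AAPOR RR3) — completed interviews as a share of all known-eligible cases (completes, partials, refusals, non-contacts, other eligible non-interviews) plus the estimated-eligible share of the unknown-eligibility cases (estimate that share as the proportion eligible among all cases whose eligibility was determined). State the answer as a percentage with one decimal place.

Num: 629
Determined eligible: 629 + 62 + 308 + 108 + 65 = 1172
e = 1172 / (1172 + 396) = 1172 / 1568 = 0.7474
e × U: 0.7474 × 260 = 194.32
Base: 1172 + 194.32 = 1366.32
RR3 = 629 / 1366.32 = 0.4604

46.0%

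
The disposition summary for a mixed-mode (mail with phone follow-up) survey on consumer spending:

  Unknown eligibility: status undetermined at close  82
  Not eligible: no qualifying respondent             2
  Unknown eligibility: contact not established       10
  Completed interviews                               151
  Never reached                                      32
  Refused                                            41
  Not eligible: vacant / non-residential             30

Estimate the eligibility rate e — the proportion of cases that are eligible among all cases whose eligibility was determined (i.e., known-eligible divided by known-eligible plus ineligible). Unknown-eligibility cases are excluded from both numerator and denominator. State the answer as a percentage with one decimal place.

87.5%

Undetermined eligibility = 10 + 82 = 92
Ineligible = 2 + 30 = 32
Eligible (known): 151 + 41 + 32 = 224
e = 224 / (224 + 32) = 224 / 256 = 0.8750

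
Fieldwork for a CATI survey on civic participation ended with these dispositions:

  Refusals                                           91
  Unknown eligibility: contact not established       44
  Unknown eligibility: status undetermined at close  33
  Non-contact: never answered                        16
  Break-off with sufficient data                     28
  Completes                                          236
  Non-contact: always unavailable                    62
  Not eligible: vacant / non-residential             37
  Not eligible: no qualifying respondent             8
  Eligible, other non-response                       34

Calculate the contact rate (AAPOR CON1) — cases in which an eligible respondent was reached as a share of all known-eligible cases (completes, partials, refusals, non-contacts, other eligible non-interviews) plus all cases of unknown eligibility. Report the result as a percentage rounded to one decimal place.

71.5%

No contact after all attempts = 16 + 62 = 78
Unknown if eligible = 44 + 33 = 77
Out of scope = 8 + 37 = 45
Num: 236 + 28 + 91 + 34 = 389
Base: 236 + 28 + 91 + 78 + 34 + 77 = 544
CON1 = 389 / 544 = 0.7151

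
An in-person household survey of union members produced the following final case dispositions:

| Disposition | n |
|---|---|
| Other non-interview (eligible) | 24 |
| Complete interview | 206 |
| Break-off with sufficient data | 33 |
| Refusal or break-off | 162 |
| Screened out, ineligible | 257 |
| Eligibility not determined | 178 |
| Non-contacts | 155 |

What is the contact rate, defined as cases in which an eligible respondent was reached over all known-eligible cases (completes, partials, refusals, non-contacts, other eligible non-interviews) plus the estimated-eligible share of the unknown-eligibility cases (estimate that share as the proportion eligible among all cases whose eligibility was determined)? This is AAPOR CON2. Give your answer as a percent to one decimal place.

Numerator → 206 + 33 + 162 + 24 = 425
Eligible (known) → 206 + 33 + 162 + 155 + 24 = 580
e = 580 / (580 + 257) = 580 / 837 = 0.6930
Estimated eligible among unknowns → 0.6930 × 178 = 123.35
Denominator → 580 + 123.35 = 703.35
CON2 = 425 / 703.35 = 0.6043

60.4%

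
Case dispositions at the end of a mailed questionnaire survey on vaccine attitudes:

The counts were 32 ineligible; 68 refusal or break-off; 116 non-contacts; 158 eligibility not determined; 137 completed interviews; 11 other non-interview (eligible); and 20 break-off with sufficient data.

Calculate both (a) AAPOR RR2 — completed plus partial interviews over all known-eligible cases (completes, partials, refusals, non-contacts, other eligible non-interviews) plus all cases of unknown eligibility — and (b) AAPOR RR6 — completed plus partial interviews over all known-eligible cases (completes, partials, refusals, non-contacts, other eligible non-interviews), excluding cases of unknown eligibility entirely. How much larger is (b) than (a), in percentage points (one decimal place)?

Top → 137 + 20 = 157
Denom → 137 + 20 + 68 + 116 + 11 + 158 = 510
RR2 = 157 / 510 = 0.3078
Denom → 137 + 20 + 68 + 116 + 11 = 352
RR6 = 157 / 352 = 0.4460
Difference = 44.60 − 30.78 = 13.82 percentage points

13.8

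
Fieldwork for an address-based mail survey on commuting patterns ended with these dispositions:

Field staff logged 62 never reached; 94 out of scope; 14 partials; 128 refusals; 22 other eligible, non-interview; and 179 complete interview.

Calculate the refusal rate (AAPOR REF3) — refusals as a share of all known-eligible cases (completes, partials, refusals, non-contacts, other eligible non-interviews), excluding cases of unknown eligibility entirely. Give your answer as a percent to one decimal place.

Top → 128
Denom → 179 + 14 + 128 + 62 + 22 = 405
REF3 = 128 / 405 = 0.3160

31.6%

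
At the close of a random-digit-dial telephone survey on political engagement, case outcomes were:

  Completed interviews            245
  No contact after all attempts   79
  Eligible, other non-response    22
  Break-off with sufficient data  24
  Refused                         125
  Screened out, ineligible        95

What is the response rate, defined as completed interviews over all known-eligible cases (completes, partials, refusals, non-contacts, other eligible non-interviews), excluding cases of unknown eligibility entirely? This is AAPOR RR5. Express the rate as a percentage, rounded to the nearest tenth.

49.5%

Top = 245
Denom = 245 + 24 + 125 + 79 + 22 = 495
RR5 = 245 / 495 = 0.4949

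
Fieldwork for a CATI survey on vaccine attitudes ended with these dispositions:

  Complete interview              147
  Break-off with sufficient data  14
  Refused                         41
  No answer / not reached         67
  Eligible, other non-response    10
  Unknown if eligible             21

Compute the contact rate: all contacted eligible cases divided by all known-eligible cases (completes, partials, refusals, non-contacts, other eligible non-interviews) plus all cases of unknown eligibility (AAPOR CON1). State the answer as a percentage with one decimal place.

70.7%

Top = 147 + 14 + 41 + 10 = 212
Denom = 147 + 14 + 41 + 67 + 10 + 21 = 300
CON1 = 212 / 300 = 0.7067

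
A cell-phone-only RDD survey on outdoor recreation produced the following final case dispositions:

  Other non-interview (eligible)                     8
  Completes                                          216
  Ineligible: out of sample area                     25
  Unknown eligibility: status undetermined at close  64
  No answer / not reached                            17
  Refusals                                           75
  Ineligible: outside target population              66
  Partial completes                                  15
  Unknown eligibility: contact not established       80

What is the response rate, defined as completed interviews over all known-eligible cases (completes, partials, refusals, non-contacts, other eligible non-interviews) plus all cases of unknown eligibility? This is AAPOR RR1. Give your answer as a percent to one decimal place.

45.5%

Undetermined eligibility = 80 + 64 = 144
Not eligible = 66 + 25 = 91
Num = 216
Denom = 216 + 15 + 75 + 17 + 8 + 144 = 475
RR1 = 216 / 475 = 0.4547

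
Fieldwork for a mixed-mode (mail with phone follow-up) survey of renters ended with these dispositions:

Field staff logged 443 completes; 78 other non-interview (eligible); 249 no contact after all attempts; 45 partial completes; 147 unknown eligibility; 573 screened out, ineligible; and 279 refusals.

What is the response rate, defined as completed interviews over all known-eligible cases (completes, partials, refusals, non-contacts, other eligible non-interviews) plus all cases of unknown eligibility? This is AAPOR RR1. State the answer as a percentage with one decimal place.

Numerator: 443
Denom: 443 + 45 + 279 + 249 + 78 + 147 = 1241
RR1 = 443 / 1241 = 0.3570

35.7%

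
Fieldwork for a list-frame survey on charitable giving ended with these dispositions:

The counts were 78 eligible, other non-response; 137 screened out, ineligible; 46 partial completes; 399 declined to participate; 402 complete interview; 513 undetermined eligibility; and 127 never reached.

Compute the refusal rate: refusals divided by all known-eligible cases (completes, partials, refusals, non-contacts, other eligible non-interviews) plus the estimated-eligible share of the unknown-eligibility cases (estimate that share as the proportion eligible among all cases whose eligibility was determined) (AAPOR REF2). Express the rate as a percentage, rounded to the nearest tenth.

Top: 399
Known eligible: 402 + 46 + 399 + 127 + 78 = 1052
e = 1052 / (1052 + 137) = 1052 / 1189 = 0.8848
Eligible share of unknowns: 0.8848 × 513 = 453.90
Base: 1052 + 453.90 = 1505.90
REF2 = 399 / 1505.90 = 0.2650

26.5%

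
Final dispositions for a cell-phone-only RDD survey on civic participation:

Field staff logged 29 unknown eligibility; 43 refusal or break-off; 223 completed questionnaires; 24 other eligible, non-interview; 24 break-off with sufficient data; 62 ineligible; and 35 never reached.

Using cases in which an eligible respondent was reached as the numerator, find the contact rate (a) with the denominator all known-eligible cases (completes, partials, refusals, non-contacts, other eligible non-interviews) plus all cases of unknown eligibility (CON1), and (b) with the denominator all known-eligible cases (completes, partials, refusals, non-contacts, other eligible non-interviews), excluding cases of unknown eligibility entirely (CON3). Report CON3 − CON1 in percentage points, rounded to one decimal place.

Num: 223 + 24 + 43 + 24 = 314
Denominator: 223 + 24 + 43 + 35 + 24 + 29 = 378
CON1 = 314 / 378 = 0.8307
Denominator: 223 + 24 + 43 + 35 + 24 = 349
CON3 = 314 / 349 = 0.8997
Difference = 89.97 − 83.07 = 6.90 percentage points

6.9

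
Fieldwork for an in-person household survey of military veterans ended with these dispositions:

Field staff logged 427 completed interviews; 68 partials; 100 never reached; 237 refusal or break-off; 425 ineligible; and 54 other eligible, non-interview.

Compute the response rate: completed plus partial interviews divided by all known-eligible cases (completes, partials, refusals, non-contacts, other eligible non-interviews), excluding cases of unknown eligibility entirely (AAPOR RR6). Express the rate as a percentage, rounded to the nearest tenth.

Top = 427 + 68 = 495
Denominator = 427 + 68 + 237 + 100 + 54 = 886
RR6 = 495 / 886 = 0.5587

55.9%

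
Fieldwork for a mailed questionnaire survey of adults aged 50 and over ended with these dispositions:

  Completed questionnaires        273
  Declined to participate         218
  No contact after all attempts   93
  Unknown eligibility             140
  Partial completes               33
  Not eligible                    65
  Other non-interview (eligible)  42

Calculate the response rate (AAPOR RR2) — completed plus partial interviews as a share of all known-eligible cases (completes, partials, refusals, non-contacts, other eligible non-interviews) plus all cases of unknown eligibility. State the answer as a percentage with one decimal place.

38.3%

Num: 273 + 33 = 306
Denominator: 273 + 33 + 218 + 93 + 42 + 140 = 799
RR2 = 306 / 799 = 0.3830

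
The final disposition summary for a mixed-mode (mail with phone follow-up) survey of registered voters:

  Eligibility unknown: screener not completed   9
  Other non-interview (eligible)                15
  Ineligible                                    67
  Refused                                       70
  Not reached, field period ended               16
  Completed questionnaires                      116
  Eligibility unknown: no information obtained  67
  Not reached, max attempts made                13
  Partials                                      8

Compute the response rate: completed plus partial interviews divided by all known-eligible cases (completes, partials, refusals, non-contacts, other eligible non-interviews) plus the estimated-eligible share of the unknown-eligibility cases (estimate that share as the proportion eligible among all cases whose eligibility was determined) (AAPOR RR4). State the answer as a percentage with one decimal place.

41.7%

Never reached = 16 + 13 = 29
Undetermined eligibility = 9 + 67 = 76
Top: 116 + 8 = 124
Known eligible: 116 + 8 + 70 + 29 + 15 = 238
e = 238 / (238 + 67) = 238 / 305 = 0.7803
e × U: 0.7803 × 76 = 59.30
Denominator: 238 + 59.30 = 297.30
RR4 = 124 / 297.30 = 0.4171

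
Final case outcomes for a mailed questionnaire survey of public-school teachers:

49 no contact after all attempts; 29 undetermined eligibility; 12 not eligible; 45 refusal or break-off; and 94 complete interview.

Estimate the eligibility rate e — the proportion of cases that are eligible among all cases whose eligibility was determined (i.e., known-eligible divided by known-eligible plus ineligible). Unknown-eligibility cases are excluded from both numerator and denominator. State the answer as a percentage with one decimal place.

Determined eligible: 94 + 45 + 49 = 188
e = 188 / (188 + 12) = 188 / 200 = 0.9400

94.0%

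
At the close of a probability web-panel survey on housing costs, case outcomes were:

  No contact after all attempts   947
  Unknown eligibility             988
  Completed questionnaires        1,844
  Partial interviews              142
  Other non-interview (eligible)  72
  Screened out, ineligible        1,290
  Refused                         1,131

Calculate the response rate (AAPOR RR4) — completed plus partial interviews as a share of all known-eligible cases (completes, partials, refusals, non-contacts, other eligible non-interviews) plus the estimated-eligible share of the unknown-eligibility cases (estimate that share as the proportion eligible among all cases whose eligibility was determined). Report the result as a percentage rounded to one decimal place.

Numerator = 1844 + 142 = 1986
Determined eligible = 1844 + 142 + 1131 + 947 + 72 = 4136
e = 4136 / (4136 + 1290) = 4136 / 5426 = 0.7623
Eligible share of unknowns = 0.7623 × 988 = 753.15
Denom = 4136 + 753.15 = 4889.15
RR4 = 1986 / 4889.15 = 0.4062

40.6%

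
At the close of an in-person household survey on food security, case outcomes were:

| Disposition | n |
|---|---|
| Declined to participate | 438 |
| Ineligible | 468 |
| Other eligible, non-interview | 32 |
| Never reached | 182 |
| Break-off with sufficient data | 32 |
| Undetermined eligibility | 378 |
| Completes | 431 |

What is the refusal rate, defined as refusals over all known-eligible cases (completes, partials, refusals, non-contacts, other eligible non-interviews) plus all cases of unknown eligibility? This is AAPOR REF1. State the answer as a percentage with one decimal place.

29.3%

Top → 438
Denom → 431 + 32 + 438 + 182 + 32 + 378 = 1493
REF1 = 438 / 1493 = 0.2934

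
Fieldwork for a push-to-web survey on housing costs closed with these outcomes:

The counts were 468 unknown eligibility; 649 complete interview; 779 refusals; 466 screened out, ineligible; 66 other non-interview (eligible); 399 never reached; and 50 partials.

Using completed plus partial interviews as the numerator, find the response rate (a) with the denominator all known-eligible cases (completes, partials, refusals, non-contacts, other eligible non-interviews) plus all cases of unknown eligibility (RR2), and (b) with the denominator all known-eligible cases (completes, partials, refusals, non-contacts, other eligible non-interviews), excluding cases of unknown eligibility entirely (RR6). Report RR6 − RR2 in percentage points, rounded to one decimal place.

Top → 649 + 50 = 699
Denom → 649 + 50 + 779 + 399 + 66 + 468 = 2411
RR2 = 699 / 2411 = 0.2899
Denom → 649 + 50 + 779 + 399 + 66 = 1943
RR6 = 699 / 1943 = 0.3598
Difference = 35.98 − 28.99 = 6.99 percentage points

7.0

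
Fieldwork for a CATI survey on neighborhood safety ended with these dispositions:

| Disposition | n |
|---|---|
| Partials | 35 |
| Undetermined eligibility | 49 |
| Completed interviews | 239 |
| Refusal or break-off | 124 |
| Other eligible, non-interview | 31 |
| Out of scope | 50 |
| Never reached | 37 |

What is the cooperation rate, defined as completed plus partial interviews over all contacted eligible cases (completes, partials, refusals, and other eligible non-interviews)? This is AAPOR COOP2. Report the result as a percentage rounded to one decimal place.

63.9%

Num → 239 + 35 = 274
Denominator → 239 + 35 + 124 + 31 = 429
COOP2 = 274 / 429 = 0.6387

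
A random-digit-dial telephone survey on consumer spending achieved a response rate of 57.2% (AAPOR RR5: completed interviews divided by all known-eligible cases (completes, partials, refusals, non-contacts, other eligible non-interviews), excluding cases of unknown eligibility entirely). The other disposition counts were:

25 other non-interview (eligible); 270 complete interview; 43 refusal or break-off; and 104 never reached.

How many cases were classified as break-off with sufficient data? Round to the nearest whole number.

30

RR5 = 270 / D = 0.572
D = 270 / 0.572 = 472.0
Other denominator terms total 442
break-off with sufficient data = 472.0 − 442 ≈ 30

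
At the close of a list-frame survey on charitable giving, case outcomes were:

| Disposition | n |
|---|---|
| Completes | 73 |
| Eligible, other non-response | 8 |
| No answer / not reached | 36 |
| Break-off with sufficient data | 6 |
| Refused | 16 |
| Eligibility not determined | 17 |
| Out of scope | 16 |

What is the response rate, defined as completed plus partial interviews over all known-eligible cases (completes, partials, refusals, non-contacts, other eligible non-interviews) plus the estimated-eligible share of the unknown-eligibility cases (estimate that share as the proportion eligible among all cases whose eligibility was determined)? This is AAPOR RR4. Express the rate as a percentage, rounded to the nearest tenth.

Numerator → 73 + 6 = 79
Determined eligible → 73 + 6 + 16 + 36 + 8 = 139
e = 139 / (139 + 16) = 139 / 155 = 0.8968
Estimated eligible among unknowns → 0.8968 × 17 = 15.25
Denom → 139 + 15.25 = 154.25
RR4 = 79 / 154.25 = 0.5122

51.2%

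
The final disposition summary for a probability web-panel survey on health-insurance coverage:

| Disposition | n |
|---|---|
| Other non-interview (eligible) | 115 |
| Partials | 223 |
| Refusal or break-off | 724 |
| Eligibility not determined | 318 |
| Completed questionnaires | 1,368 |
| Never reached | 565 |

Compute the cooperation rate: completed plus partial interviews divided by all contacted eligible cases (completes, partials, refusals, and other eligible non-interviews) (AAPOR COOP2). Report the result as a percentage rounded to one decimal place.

65.5%

Num = 1368 + 223 = 1591
Denominator = 1368 + 223 + 724 + 115 = 2430
COOP2 = 1591 / 2430 = 0.6547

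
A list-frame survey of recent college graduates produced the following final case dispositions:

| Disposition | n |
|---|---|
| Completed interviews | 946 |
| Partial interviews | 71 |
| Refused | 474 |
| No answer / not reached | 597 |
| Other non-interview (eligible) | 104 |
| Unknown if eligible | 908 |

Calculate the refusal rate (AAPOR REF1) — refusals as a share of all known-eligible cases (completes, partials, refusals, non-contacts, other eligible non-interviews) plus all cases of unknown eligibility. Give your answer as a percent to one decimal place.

Numerator → 474
Denom → 946 + 71 + 474 + 597 + 104 + 908 = 3100
REF1 = 474 / 3100 = 0.1529

15.3%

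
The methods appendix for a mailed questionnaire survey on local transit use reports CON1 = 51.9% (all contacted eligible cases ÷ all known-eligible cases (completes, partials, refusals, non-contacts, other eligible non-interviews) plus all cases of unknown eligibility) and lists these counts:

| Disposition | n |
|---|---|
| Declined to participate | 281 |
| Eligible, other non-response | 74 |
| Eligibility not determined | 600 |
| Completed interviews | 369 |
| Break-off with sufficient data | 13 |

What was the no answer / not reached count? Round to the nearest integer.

Num = 369 + 13 + 281 + 74 = 737
CON1 = 737 / D = 0.519
D = 737 / 0.519 = 1420.0
Rest of base = 1337
no answer / not reached = 1420.0 − 1337 ≈ 83

83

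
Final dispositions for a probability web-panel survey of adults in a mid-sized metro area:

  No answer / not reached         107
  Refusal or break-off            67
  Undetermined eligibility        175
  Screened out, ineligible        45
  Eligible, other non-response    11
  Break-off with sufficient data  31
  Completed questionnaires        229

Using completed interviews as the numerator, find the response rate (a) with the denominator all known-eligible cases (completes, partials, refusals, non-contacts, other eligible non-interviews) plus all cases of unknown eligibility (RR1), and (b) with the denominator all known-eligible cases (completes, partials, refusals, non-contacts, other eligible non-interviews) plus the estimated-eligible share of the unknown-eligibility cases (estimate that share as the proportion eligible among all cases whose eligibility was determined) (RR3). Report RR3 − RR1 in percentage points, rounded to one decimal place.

1.0

Top: 229
Denom: 229 + 31 + 67 + 107 + 11 + 175 = 620
RR1 = 229 / 620 = 0.3694
Determined eligible: 229 + 31 + 67 + 107 + 11 = 445
e = 445 / (445 + 45) = 445 / 490 = 0.9082
e × U: 0.9082 × 175 = 158.94
Denom: 445 + 158.94 = 603.94
RR3 = 229 / 603.94 = 0.3792
Difference = 37.92 − 36.94 = 0.98 percentage points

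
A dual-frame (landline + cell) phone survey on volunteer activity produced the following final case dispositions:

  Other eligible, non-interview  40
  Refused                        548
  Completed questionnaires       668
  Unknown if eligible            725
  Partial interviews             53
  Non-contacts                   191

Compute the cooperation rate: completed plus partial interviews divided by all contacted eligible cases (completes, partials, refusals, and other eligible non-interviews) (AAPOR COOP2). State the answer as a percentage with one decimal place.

Numerator: 668 + 53 = 721
Denom: 668 + 53 + 548 + 40 = 1309
COOP2 = 721 / 1309 = 0.5508

55.1%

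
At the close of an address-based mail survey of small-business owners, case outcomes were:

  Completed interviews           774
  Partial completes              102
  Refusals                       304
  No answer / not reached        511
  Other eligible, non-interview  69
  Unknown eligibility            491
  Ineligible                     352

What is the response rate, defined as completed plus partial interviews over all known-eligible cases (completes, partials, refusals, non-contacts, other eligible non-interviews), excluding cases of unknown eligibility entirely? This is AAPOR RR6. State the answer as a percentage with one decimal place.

49.8%

Top = 774 + 102 = 876
Base = 774 + 102 + 304 + 511 + 69 = 1760
RR6 = 876 / 1760 = 0.4977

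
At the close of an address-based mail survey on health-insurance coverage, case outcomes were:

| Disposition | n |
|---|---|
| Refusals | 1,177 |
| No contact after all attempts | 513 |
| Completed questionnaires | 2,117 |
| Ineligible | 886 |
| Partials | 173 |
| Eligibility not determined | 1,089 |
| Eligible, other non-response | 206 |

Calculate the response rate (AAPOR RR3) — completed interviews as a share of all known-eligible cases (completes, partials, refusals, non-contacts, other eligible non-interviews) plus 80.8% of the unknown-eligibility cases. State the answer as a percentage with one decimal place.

Num: 2117
Known eligible: 2117 + 173 + 1177 + 513 + 206 = 4186
e × U: 0.8080 × 1089 = 879.91
Denominator: 4186 + 879.91 = 5065.91
RR3 = 2117 / 5065.91 = 0.4179

41.8%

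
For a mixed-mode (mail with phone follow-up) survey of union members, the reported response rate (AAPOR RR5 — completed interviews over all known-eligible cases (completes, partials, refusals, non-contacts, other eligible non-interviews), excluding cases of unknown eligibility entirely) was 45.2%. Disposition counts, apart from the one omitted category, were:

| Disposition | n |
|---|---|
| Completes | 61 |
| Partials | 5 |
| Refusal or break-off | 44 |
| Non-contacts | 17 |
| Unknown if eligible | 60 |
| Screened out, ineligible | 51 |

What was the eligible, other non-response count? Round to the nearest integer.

RR5 = 61 / D = 0.452
D = 61 / 0.452 = 135.0
Remaining denominator categories sum to 127
eligible, other non-response = 135.0 − 127 ≈ 8

8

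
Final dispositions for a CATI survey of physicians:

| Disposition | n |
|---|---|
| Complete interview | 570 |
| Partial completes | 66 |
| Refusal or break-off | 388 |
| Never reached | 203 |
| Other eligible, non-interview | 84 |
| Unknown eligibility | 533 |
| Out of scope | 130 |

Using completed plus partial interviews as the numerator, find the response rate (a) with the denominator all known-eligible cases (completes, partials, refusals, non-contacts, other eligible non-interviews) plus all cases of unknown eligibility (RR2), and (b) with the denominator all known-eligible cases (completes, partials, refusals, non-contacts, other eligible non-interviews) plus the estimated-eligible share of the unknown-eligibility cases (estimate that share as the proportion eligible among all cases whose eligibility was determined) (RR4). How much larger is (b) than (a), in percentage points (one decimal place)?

Top → 570 + 66 = 636
Base → 570 + 66 + 388 + 203 + 84 + 533 = 1844
RR2 = 636 / 1844 = 0.3449
Determined eligible → 570 + 66 + 388 + 203 + 84 = 1311
e = 1311 / (1311 + 130) = 1311 / 1441 = 0.9098
e × U → 0.9098 × 533 = 484.92
Base → 1311 + 484.92 = 1795.92
RR4 = 636 / 1795.92 = 0.3541
Difference = 35.41 − 34.49 = 0.92 percentage points

0.9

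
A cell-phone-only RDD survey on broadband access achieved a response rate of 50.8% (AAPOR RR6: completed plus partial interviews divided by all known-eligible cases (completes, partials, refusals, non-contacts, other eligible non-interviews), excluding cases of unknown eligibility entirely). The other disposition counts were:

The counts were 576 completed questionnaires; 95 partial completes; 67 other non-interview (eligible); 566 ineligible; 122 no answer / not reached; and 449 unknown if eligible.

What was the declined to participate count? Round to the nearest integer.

461

Numerator: 576 + 95 = 671
RR6 = 671 / D = 0.508
D = 671 / 0.508 = 1320.9
Remaining denominator categories sum to 860
declined to participate = 1320.9 − 860 ≈ 461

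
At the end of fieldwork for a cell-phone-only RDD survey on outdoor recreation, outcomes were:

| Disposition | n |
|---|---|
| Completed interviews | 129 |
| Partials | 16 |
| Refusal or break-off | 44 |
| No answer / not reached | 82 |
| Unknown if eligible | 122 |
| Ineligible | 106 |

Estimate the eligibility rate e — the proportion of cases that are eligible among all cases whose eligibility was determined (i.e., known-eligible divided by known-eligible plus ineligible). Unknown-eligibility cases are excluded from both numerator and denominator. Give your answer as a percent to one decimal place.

Determined eligible → 129 + 16 + 44 + 82 = 271
e = 271 / (271 + 106) = 271 / 377 = 0.7188

71.9%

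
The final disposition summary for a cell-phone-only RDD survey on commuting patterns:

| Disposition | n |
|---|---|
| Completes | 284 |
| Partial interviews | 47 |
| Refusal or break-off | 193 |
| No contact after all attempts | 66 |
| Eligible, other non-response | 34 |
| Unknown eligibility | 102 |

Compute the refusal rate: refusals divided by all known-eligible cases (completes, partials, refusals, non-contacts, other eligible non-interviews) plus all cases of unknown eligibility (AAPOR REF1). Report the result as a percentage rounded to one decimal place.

26.6%

Numerator → 193
Base → 284 + 47 + 193 + 66 + 34 + 102 = 726
REF1 = 193 / 726 = 0.2658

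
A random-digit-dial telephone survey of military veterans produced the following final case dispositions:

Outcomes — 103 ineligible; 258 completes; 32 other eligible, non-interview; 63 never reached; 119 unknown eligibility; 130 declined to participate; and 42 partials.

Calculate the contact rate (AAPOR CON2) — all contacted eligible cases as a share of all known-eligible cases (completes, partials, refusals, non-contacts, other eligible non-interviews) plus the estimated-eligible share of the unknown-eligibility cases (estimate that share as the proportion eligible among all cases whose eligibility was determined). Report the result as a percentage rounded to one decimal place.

74.0%

Numerator = 258 + 42 + 130 + 32 = 462
Known eligible = 258 + 42 + 130 + 63 + 32 = 525
e = 525 / (525 + 103) = 525 / 628 = 0.8360
Eligible share of unknowns = 0.8360 × 119 = 99.48
Base = 525 + 99.48 = 624.48
CON2 = 462 / 624.48 = 0.7398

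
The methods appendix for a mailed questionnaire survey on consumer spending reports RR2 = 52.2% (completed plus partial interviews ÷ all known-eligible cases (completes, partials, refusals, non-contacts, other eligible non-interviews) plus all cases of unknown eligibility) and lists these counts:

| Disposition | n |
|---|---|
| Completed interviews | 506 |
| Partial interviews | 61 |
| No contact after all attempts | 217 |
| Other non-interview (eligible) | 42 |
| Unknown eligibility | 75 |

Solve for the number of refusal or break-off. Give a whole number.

185

Top = 506 + 61 = 567
RR2 = 567 / D = 0.522
D = 567 / 0.522 = 1086.2
Remaining denominator categories sum to 901
refusal or break-off = 1086.2 − 901 ≈ 185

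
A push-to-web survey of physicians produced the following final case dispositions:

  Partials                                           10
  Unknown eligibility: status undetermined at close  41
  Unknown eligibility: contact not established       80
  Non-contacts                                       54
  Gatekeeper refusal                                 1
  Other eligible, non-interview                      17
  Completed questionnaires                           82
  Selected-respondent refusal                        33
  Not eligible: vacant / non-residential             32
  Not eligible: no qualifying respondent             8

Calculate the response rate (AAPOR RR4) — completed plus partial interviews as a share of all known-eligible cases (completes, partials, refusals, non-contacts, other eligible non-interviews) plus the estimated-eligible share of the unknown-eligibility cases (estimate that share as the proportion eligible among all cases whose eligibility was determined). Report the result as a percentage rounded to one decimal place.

30.9%

Refusal or break-off = 1 + 33 = 34
Unknown eligibility = 80 + 41 = 121
Ineligible = 8 + 32 = 40
Numerator = 82 + 10 = 92
Determined eligible = 82 + 10 + 34 + 54 + 17 = 197
e = 197 / (197 + 40) = 197 / 237 = 0.8312
Estimated eligible among unknowns = 0.8312 × 121 = 100.58
Denominator = 197 + 100.58 = 297.58
RR4 = 92 / 297.58 = 0.3092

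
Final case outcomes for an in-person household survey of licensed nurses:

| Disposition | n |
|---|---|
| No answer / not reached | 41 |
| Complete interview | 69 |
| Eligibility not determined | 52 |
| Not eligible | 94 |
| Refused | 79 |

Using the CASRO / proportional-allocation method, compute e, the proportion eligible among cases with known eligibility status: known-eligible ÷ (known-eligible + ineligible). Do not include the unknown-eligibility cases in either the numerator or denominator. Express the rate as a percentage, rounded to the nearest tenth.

Known eligible: 69 + 79 + 41 = 189
e = 189 / (189 + 94) = 189 / 283 = 0.6678

66.8%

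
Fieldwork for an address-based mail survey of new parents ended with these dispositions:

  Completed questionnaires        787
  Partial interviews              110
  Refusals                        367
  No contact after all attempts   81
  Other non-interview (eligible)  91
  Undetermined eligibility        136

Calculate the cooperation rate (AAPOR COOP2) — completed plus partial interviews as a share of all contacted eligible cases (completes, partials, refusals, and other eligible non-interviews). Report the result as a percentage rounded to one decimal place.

Top = 787 + 110 = 897
Denominator = 787 + 110 + 367 + 91 = 1355
COOP2 = 897 / 1355 = 0.6620

66.2%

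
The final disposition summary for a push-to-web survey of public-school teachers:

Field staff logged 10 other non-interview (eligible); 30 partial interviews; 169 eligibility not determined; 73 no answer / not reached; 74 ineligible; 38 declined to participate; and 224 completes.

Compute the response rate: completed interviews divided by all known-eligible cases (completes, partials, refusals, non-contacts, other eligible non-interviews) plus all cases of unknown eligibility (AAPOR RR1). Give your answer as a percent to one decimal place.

Numerator = 224
Denom = 224 + 30 + 38 + 73 + 10 + 169 = 544
RR1 = 224 / 544 = 0.4118

41.2%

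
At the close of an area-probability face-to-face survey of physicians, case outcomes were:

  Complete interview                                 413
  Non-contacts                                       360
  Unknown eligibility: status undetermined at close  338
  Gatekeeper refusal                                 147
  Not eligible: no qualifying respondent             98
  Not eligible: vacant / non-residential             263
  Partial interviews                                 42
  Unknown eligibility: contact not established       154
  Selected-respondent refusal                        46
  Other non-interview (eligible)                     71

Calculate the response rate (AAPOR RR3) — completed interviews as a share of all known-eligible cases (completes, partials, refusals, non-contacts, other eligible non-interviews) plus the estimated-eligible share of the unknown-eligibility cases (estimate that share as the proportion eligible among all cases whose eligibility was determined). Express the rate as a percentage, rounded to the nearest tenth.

28.5%

Declined to participate = 147 + 46 = 193
Unknown eligibility = 154 + 338 = 492
Screened out, ineligible = 98 + 263 = 361
Num = 413
Known eligible = 413 + 42 + 193 + 360 + 71 = 1079
e = 1079 / (1079 + 361) = 1079 / 1440 = 0.7493
Estimated eligible among unknowns = 0.7493 × 492 = 368.66
Denominator = 1079 + 368.66 = 1447.66
RR3 = 413 / 1447.66 = 0.2853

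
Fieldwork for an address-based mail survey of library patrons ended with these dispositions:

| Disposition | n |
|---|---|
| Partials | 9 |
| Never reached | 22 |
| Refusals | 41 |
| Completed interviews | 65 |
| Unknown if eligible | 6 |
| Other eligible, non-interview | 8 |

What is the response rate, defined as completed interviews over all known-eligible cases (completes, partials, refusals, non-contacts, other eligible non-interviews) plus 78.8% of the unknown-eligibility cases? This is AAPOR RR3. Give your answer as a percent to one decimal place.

Top → 65
Known eligible → 65 + 9 + 41 + 22 + 8 = 145
e × U → 0.7880 × 6 = 4.73
Base → 145 + 4.73 = 149.73
RR3 = 65 / 149.73 = 0.4341

43.4%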